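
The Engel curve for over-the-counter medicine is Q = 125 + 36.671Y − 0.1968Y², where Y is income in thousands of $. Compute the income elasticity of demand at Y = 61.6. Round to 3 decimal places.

At Y = 61.6: Q = 1637.1642.
dQ/dY = 36.671 − 0.3936Y = 12.42524.
η = (dQ/dY)·(Y/Q) = 12.42524 × (61.6/1637.1642) = 0.468.

0.468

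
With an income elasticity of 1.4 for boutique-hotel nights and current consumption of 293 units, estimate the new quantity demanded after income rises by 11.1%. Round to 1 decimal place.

338.5

%ΔQ ≈ η × %ΔI = 1.4 × 11.1% = 15.54%.
New Q ≈ 293 × (1 + 0.1554) = 338.5.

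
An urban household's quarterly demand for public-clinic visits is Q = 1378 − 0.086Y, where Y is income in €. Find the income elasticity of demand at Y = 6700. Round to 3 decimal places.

-0.719

At Y = 6700: Q = 801.800.
dQ/dY = −0.086.
η = (dQ/dY)·(Y/Q) = -0.086 × (6700/801.800) = -0.719.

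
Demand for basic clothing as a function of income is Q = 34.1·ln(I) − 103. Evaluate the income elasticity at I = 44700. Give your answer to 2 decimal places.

At I = 44700: Q = 262.134.
dQ/dI = 34.1/I = 0.000762864 at this income.
η = (dQ/dI)·(I/Q) = 0.000762864 × (44700/262.134) = 0.13.

0.13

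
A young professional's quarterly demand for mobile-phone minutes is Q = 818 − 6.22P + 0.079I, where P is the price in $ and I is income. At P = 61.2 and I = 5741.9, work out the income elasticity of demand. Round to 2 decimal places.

0.51

At P = 61.2, I = 5741.9: Q = 890.946.
Holding P constant, ∂Q/∂I = 0.079.
η_I = (∂Q/∂I)·(I/Q) = 0.079 × (5741.9/890.946) = 0.51.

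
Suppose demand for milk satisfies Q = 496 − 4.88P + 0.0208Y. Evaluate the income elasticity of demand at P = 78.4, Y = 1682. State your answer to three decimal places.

0.236

At P = 78.4, Y = 1682: Q = 148.394.
Holding P constant, ∂Q/∂Y = 0.0208.
η_Y = (∂Q/∂Y)·(Y/Q) = 0.0208 × (1682/148.394) = 0.236.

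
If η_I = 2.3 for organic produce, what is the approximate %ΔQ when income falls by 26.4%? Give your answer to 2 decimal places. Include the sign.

-60.72%

%ΔQ ≈ η × %ΔI = 2.3 × (-26.4%) = -60.72%.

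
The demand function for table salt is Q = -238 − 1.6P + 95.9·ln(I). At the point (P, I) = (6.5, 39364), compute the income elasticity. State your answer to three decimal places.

0.125

At P = 6.5, I = 39364: Q = 766.280.
Holding P constant, ∂Q/∂I = 95.9/I = 0.00243624.
η_I = (∂Q/∂I)·(I/Q) = 0.00243624 × (39364/766.280) = 0.125.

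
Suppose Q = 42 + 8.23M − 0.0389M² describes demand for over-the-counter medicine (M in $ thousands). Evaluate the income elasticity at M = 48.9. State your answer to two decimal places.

At M = 48.9: Q = 351.4289.
dQ/dM = 8.23 − 0.0778M = 4.42558.
η = (dQ/dM)·(M/Q) = 4.42558 × (48.9/351.4289) = 0.62.

0.62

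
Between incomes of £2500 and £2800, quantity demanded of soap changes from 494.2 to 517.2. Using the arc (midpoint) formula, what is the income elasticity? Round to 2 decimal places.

0.40

ΔQ = 517.2 − 494.2 = 23; midpoint Q̄ = (494.2 + 517.2)/2 = 505.7.
ΔI = 2800 − 2500 = 300; midpoint Ī = (2500 + 2800)/2 = 2650.
η = (ΔQ/Q̄) ÷ (ΔI/Ī) = (23/505.7) ÷ (300/2650) = 0.40.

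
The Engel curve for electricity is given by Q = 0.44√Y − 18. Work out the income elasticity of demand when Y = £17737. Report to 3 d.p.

0.722

At Y = 17737: Q = 40.599.
dQ/dY = 0.44/(2√Y) = 0.0016519 at this income.
η = (dQ/dY)·(Y/Q) = 0.0016519 × (17737/40.599) = 0.722.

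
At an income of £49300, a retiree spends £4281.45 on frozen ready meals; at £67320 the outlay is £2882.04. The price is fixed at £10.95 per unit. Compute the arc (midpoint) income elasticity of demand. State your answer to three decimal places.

With a constant price, Q₁ = 4281.45/10.95 = 391.000 and Q₂ = 2882.04/10.95 = 263.200 (equivalently, work directly with expenditure since P cancels).
Midpoint %ΔQ = (2882.04 − 4281.45)/3581.75 = -0.39071; midpoint %ΔI = (67320 − 49300)/58310 = 0.30904.
η = -0.39071 / 0.30904 = -1.264.

-1.264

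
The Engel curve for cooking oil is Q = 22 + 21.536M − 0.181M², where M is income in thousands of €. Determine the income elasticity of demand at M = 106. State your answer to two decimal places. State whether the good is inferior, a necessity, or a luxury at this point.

At M = 106: Q = 271.1000.
dQ/dM = 21.536 − 0.362M = -16.83600.
η = (dQ/dM)·(M/Q) = -16.83600 × (106/271.1000) = -6.58.
η < 0 ⇒ inferior good.

-6.58 (inferior good)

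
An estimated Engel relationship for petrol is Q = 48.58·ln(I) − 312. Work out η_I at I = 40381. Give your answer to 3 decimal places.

At I = 40381: Q = 203.245.
dQ/dI = 48.58/I = 0.00120304 at this income.
η = (dQ/dI)·(I/Q) = 0.00120304 × (40381/203.245) = 0.239.

0.239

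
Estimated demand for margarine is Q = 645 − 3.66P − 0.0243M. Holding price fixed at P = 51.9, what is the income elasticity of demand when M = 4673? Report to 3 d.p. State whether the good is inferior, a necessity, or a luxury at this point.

At P = 51.9, M = 4673: Q = 341.492.
Holding P constant, ∂Q/∂M = −0.0243.
η_M = (∂Q/∂M)·(M/Q) = -0.0243 × (4673/341.492) = -0.333.
Since η < 0, this is an inferior good.

-0.333 (inferior good)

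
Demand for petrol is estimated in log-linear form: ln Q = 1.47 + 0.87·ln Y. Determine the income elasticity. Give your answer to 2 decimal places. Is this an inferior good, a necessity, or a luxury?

0.87 (necessity)

In a log-linear demand, the coefficient on ln Y is the income elasticity.
So η = 0.87.
0 < η < 1 ⇒ necessity.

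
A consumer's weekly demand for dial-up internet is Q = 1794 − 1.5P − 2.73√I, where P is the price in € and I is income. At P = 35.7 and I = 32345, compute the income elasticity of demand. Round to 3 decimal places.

-0.196

At P = 35.7, I = 32345: Q = 1249.467.
Holding P constant, ∂Q/∂I = -2.73/(2√I) = -0.00758978.
η_I = (∂Q/∂I)·(I/Q) = -0.00758978 × (32345/1249.467) = -0.196.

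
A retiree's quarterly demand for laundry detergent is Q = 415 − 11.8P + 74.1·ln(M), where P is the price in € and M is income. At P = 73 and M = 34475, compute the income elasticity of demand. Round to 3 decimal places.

At P = 73, M = 34475: Q = 327.796.
Holding P constant, ∂Q/∂M = 74.1/M = 0.00214938.
η_M = (∂Q/∂M)·(M/Q) = 0.00214938 × (34475/327.796) = 0.226.

0.226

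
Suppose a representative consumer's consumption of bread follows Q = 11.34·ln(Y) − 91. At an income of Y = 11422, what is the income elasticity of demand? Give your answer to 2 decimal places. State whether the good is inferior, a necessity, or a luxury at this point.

At Y = 11422: Q = 14.953.
dQ/dY = 11.34/Y = 0.000992821 at this income.
η = (dQ/dY)·(Y/Q) = 0.000992821 × (11422/14.953) = 0.76.
Since 0 < η < 1, the good is a necessity.

0.76 (necessity)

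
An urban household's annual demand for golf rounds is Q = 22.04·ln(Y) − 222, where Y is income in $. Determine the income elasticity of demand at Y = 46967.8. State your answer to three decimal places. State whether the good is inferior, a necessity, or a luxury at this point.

At Y = 46967.8: Q = 15.089.
dQ/dY = 22.04/Y = 0.000469258 at this income.
η = (dQ/dY)·(Y/Q) = 0.000469258 × (46967.8/15.089) = 1.461.
Since η > 1, the good is a luxury.

1.461 (luxury)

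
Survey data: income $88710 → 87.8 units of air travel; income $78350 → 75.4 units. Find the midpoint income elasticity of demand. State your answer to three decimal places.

ΔQ = 75.4 − 87.8 = -12.4; midpoint Q̄ = (87.8 + 75.4)/2 = 81.6.
ΔI = 78350 − 88710 = -10360; midpoint Ī = (88710 + 78350)/2 = 83530.
η = (ΔQ/Q̄) ÷ (ΔI/Ī) = (-12.4/81.6) ÷ (-10360/83530) = 1.225.

1.225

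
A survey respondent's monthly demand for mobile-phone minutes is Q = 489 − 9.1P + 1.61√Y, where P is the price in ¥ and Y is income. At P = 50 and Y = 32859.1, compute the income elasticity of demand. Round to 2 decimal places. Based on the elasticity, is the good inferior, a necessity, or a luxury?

0.45 (necessity)

At P = 50, Y = 32859.1: Q = 325.846.
Holding P constant, ∂Q/∂Y = 1.61/(2√Y) = 0.00444087.
η_Y = (∂Q/∂Y)·(Y/Q) = 0.00444087 × (32859.1/325.846) = 0.45.
Since 0 < η < 1, this is a necessity.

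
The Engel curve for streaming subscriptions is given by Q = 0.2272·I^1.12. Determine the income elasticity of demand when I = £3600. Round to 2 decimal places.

1.12

For Q = A·I^β the income elasticity is constant and equal to β.
Here β = 1.12, so η = 1.12.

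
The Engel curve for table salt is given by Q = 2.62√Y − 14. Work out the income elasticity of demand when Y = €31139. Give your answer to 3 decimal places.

At Y = 31139: Q = 448.332.
dQ/dY = 2.62/(2√Y) = 0.00742368 at this income.
η = (dQ/dY)·(Y/Q) = 0.00742368 × (31139/448.332) = 0.516.

0.516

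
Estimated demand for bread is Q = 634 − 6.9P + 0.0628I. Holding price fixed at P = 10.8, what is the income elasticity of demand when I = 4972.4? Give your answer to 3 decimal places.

At P = 10.8, I = 4972.4: Q = 871.747.
Holding P constant, ∂Q/∂I = 0.0628.
η_I = (∂Q/∂I)·(I/Q) = 0.0628 × (4972.4/871.747) = 0.358.

0.358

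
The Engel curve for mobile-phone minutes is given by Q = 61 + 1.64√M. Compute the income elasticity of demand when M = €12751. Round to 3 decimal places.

At M = 12751: Q = 246.189.
dQ/dM = 1.64/(2√M) = 0.00726176 at this income.
η = (dQ/dM)·(M/Q) = 0.00726176 × (12751/246.189) = 0.376.

0.376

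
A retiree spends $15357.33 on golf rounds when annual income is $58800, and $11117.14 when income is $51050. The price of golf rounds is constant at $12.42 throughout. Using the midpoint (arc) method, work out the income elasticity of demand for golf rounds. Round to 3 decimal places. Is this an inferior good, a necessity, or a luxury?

With a constant price, Q₁ = 15357.33/12.42 = 1236.500 and Q₂ = 11117.14/12.42 = 895.100 (equivalently, work directly with expenditure since P cancels).
Midpoint %ΔQ = (11117.14 − 15357.33)/13237.24 = -0.32032; midpoint %ΔI = (51050 − 58800)/54925 = -0.14110.
η = -0.32032 / -0.14110 = 2.270.
η > 1 ⇒ luxury.

2.270 (luxury)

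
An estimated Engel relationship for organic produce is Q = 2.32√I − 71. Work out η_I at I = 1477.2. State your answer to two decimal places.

2.45

At I = 1477.2: Q = 18.168.
dQ/dI = 2.32/(2√I) = 0.0301813 at this income.
η = (dQ/dI)·(I/Q) = 0.0301813 × (1477.2/18.168) = 2.45.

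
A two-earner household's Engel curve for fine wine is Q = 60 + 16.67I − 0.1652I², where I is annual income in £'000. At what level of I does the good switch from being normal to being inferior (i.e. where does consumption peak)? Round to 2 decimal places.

dQ/dI = 16.67 − 0.3304I.
The good is inferior where dQ/dI < 0. Setting dQ/dI = 0 gives I = 16.67 / 0.3304 = 50.45.

50.45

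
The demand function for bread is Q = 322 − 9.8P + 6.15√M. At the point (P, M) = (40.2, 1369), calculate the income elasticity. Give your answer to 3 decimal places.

At P = 40.2, M = 1369: Q = 155.590.
Holding P constant, ∂Q/∂M = 6.15/(2√M) = 0.0831081.
η_M = (∂Q/∂M)·(M/Q) = 0.0831081 × (1369/155.590) = 0.731.

0.731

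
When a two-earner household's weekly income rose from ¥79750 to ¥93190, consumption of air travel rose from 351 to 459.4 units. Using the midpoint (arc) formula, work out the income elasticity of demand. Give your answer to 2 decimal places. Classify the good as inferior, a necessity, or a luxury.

1.72 (luxury)

ΔQ = 459.4 − 351 = 108.4; midpoint Q̄ = (351 + 459.4)/2 = 405.2.
ΔI = 93190 − 79750 = 13440; midpoint Ī = (79750 + 93190)/2 = 86470.
η = (ΔQ/Q̄) ÷ (ΔI/Ī) = (108.4/405.2) ÷ (13440/86470) = 1.72.
η > 1 ⇒ luxury.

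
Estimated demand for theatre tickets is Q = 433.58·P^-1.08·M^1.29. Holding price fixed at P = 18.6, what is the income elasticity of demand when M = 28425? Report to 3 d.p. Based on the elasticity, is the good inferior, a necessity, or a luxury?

For a multiplicative demand Q = A·P^α·M^β, the income elasticity is β everywhere.
Here β = 1.29, so η = 1.290.
Since η > 1, this is a luxury.

1.290 (luxury)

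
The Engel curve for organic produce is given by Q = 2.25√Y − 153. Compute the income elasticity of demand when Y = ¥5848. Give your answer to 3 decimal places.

At Y = 5848: Q = 19.062.
dQ/dY = 2.25/(2√Y) = 0.0147112 at this income.
η = (dQ/dY)·(Y/Q) = 0.0147112 × (5848/19.062) = 4.513.

4.513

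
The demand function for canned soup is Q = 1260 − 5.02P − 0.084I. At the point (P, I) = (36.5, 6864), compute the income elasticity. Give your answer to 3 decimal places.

-1.153

At P = 36.5, I = 6864: Q = 500.194.
Holding P constant, ∂Q/∂I = −0.084.
η_I = (∂Q/∂I)·(I/Q) = -0.084 × (6864/500.194) = -1.153.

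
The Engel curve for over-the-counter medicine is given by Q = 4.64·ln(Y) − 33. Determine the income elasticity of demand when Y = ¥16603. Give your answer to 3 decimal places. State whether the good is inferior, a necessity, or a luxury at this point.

At Y = 16603: Q = 12.088.
dQ/dY = 4.64/Y = 0.000279468 at this income.
η = (dQ/dY)·(Y/Q) = 0.000279468 × (16603/12.088) = 0.384.
Since 0 < η < 1, the good is a necessity.

0.384 (necessity)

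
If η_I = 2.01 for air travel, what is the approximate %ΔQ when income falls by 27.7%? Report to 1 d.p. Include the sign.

-55.7%

%ΔQ ≈ η × %ΔI = 2.01 × (-27.7%) = -55.7%.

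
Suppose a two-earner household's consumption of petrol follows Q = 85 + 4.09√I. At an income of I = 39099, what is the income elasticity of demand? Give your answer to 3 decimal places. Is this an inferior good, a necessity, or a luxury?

0.452 (necessity)

At I = 39099: Q = 893.735.
dQ/dI = 4.09/(2√I) = 0.0103421 at this income.
η = (dQ/dI)·(I/Q) = 0.0103421 × (39099/893.735) = 0.452.
Since 0 < η < 1, the good is a necessity.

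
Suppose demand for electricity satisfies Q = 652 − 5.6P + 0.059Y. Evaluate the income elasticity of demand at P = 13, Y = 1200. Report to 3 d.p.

0.109

At P = 13, Y = 1200: Q = 650.000.
Holding P constant, ∂Q/∂Y = 0.059.
η_Y = (∂Q/∂Y)·(Y/Q) = 0.059 × (1200/650.000) = 0.109.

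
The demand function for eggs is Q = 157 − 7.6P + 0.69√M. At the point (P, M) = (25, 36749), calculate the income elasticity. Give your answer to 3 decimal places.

0.666

At P = 25, M = 36749: Q = 99.273.
Holding P constant, ∂Q/∂M = 0.69/(2√M) = 0.00179968.
η_M = (∂Q/∂M)·(M/Q) = 0.00179968 × (36749/99.273) = 0.666.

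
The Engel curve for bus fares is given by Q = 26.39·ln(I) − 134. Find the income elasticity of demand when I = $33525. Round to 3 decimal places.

0.187

At I = 33525: Q = 140.985.
dQ/dI = 26.39/I = 0.000787174 at this income.
η = (dQ/dI)·(I/Q) = 0.000787174 × (33525/140.985) = 0.187.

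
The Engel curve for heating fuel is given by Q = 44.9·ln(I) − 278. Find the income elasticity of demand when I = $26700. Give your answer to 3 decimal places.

At I = 26700: Q = 179.640.
dQ/dI = 44.9/I = 0.00168165 at this income.
η = (dQ/dI)·(I/Q) = 0.00168165 × (26700/179.640) = 0.250.

0.250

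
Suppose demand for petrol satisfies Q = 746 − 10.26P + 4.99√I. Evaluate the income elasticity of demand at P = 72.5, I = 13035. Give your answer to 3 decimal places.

0.498

At P = 72.5, I = 13035: Q = 571.863.
Holding P constant, ∂Q/∂I = 4.99/(2√I) = 0.0218532.
η_I = (∂Q/∂I)·(I/Q) = 0.0218532 × (13035/571.863) = 0.498.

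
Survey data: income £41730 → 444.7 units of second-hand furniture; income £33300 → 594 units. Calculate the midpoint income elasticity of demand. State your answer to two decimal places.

-1.28

ΔQ = 594 − 444.7 = 149.3; midpoint Q̄ = (444.7 + 594)/2 = 519.35.
ΔI = 33300 − 41730 = -8430; midpoint Ī = (41730 + 33300)/2 = 37515.
η = (ΔQ/Q̄) ÷ (ΔI/Ī) = (149.3/519.35) ÷ (-8430/37515) = -1.28.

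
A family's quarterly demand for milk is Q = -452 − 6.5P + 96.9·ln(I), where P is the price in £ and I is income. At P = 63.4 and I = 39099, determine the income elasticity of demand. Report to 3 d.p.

0.604

At P = 63.4, I = 39099: Q = 160.506.
Holding P constant, ∂Q/∂I = 96.9/I = 0.00247832.
η_I = (∂Q/∂I)·(I/Q) = 0.00247832 × (39099/160.506) = 0.604.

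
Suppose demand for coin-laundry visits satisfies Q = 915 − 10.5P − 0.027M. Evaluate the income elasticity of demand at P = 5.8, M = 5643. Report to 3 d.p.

At P = 5.8, M = 5643: Q = 701.739.
Holding P constant, ∂Q/∂M = −0.027.
η_M = (∂Q/∂M)·(M/Q) = -0.027 × (5643/701.739) = -0.217.

-0.217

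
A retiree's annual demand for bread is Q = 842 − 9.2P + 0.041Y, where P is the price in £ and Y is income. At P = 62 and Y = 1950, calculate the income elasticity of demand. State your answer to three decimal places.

0.227

At P = 62, Y = 1950: Q = 351.550.
Holding P constant, ∂Q/∂Y = 0.041.
η_Y = (∂Q/∂Y)·(Y/Q) = 0.041 × (1950/351.550) = 0.227.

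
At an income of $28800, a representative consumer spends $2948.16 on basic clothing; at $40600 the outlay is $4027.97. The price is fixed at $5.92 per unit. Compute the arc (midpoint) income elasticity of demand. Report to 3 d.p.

0.910

With a constant price, Q₁ = 2948.16/5.92 = 498.000 and Q₂ = 4027.97/5.92 = 680.400 (equivalently, work directly with expenditure since P cancels).
Midpoint %ΔQ = (4027.97 − 2948.16)/3488.06 = 0.30957; midpoint %ΔI = (40600 − 28800)/34700 = 0.34006.
η = 0.30957 / 0.34006 = 0.910.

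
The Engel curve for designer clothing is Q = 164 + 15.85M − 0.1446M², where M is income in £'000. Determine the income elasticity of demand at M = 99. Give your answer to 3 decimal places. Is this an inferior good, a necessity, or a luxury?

-4.005 (inferior good)

At M = 99: Q = 315.9254.
dQ/dM = 15.85 − 0.2892M = -12.78080.
η = (dQ/dM)·(M/Q) = -12.78080 × (99/315.9254) = -4.005.
η < 0 ⇒ inferior good.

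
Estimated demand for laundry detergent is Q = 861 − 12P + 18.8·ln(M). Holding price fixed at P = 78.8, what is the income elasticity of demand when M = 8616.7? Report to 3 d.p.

At P = 78.8, M = 8616.7: Q = 85.755.
Holding P constant, ∂Q/∂M = 18.8/M = 0.00218181.
η_M = (∂Q/∂M)·(M/Q) = 0.00218181 × (8616.7/85.755) = 0.219.

0.219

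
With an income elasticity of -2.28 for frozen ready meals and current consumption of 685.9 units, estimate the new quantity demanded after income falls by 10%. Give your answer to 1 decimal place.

842.3

%ΔQ ≈ η × %ΔI = -2.28 × (-10%) = 22.8%.
New Q ≈ 685.9 × (1 + 0.228) = 842.3.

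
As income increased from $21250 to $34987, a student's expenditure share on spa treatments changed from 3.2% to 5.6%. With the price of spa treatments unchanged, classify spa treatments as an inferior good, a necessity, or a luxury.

luxury

The budget share rises as income rises, so η > 1.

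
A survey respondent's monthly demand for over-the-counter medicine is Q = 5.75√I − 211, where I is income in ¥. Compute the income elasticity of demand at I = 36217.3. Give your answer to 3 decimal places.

0.619

At I = 36217.3: Q = 883.273.
dQ/dI = 5.75/(2√I) = 0.0151071 at this income.
η = (dQ/dI)·(I/Q) = 0.0151071 × (36217.3/883.273) = 0.619.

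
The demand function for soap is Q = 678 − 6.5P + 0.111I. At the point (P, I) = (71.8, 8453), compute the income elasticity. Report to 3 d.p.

0.816

At P = 71.8, I = 8453: Q = 1149.583.
Holding P constant, ∂Q/∂I = 0.111.
η_I = (∂Q/∂I)·(I/Q) = 0.111 × (8453/1149.583) = 0.816.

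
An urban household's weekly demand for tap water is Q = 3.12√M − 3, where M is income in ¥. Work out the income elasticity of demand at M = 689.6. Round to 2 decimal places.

0.52

At M = 689.6: Q = 78.932.
dQ/dM = 3.12/(2√M) = 0.0594054 at this income.
η = (dQ/dM)·(M/Q) = 0.0594054 × (689.6/78.932) = 0.52.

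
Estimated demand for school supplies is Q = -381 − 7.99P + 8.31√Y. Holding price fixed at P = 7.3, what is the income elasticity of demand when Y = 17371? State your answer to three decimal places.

0.835

At P = 7.3, Y = 17371: Q = 655.923.
Holding P constant, ∂Q/∂Y = 8.31/(2√Y) = 0.0315253.
η_Y = (∂Q/∂Y)·(Y/Q) = 0.0315253 × (17371/655.923) = 0.835.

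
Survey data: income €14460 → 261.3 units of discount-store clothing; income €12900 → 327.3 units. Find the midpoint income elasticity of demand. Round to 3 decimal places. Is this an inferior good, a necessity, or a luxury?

ΔQ = 327.3 − 261.3 = 66; midpoint Q̄ = (261.3 + 327.3)/2 = 294.3.
ΔI = 12900 − 14460 = -1560; midpoint Ī = (14460 + 12900)/2 = 13680.
η = (ΔQ/Q̄) ÷ (ΔI/Ī) = (66/294.3) ÷ (-1560/13680) = -1.967.
η < 0 ⇒ inferior good.

-1.967 (inferior good)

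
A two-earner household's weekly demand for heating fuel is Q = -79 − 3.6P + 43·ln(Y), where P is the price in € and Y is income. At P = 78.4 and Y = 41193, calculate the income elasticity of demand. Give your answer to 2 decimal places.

0.45

At P = 78.4, Y = 41193: Q = 95.679.
Holding P constant, ∂Q/∂Y = 43/Y = 0.00104387.
η_Y = (∂Q/∂Y)·(Y/Q) = 0.00104387 × (41193/95.679) = 0.45.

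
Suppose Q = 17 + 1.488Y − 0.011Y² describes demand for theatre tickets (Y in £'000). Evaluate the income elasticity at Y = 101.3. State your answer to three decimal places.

-1.368

At Y = 101.3: Q = 54.8558.
dQ/dY = 1.488 − 0.022Y = -0.74060.
η = (dQ/dY)·(Y/Q) = -0.74060 × (101.3/54.8558) = -1.368.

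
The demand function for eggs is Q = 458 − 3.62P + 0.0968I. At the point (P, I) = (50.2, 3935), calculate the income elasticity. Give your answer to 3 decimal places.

0.580

At P = 50.2, I = 3935: Q = 657.184.
Holding P constant, ∂Q/∂I = 0.0968.
η_I = (∂Q/∂I)·(I/Q) = 0.0968 × (3935/657.184) = 0.580.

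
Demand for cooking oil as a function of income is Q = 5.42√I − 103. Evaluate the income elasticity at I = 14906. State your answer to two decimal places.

At I = 14906: Q = 558.729.
dQ/dI = 5.42/(2√I) = 0.0221967 at this income.
η = (dQ/dI)·(I/Q) = 0.0221967 × (14906/558.729) = 0.59.

0.59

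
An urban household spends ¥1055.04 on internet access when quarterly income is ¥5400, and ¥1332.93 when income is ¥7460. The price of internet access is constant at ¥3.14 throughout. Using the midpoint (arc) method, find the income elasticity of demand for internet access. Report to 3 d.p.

0.726

With a constant price, Q₁ = 1055.04/3.14 = 336.000 and Q₂ = 1332.93/3.14 = 424.500 (equivalently, work directly with expenditure since P cancels).
Midpoint %ΔQ = (1332.93 − 1055.04)/1193.99 = 0.23274; midpoint %ΔI = (7460 − 5400)/6430 = 0.32037.
η = 0.23274 / 0.32037 = 0.726.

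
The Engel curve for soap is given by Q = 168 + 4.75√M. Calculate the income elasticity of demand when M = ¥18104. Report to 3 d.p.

0.396

At M = 18104: Q = 807.118.
dQ/dM = 4.75/(2√M) = 0.0176513 at this income.
η = (dQ/dM)·(M/Q) = 0.0176513 × (18104/807.118) = 0.396.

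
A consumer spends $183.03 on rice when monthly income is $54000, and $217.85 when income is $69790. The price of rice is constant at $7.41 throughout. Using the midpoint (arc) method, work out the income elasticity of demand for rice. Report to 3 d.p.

0.681

With a constant price, Q₁ = 183.03/7.41 = 24.700 and Q₂ = 217.85/7.41 = 29.399 (equivalently, work directly with expenditure since P cancels).
Midpoint %ΔQ = (217.85 − 183.03)/200.44 = 0.17372; midpoint %ΔI = (69790 − 54000)/61895 = 0.25511.
η = 0.17372 / 0.25511 = 0.681.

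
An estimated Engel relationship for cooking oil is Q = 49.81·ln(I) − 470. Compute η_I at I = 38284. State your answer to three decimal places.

At I = 38284: Q = 55.634.
dQ/dI = 49.81/I = 0.00130107 at this income.
η = (dQ/dI)·(I/Q) = 0.00130107 × (38284/55.634) = 0.895.

0.895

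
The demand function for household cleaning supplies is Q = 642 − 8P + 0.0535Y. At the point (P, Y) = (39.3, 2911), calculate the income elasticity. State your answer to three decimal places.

At P = 39.3, Y = 2911: Q = 483.339.
Holding P constant, ∂Q/∂Y = 0.0535.
η_Y = (∂Q/∂Y)·(Y/Q) = 0.0535 × (2911/483.339) = 0.322.

0.322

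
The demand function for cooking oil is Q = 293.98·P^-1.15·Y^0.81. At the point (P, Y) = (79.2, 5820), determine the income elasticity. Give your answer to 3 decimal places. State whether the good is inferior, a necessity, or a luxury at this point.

For a multiplicative demand Q = A·P^α·Y^β, the income elasticity is β everywhere.
Here β = 0.81, so η = 0.810.
Since 0 < η < 1, this is a necessity.

0.810 (necessity)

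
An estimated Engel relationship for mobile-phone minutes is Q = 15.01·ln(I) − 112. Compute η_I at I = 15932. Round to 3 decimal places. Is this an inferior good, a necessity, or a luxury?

At I = 15932: Q = 33.238.
dQ/dI = 15.01/I = 0.000942129 at this income.
η = (dQ/dI)·(I/Q) = 0.000942129 × (15932/33.238) = 0.452.
Since 0 < η < 1, the good is a necessity.

0.452 (necessity)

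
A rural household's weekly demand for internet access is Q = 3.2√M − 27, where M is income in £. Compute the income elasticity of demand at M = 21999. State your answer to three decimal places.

0.530

At M = 21999: Q = 447.626.
dQ/dM = 3.2/(2√M) = 0.0107874 at this income.
η = (dQ/dM)·(M/Q) = 0.0107874 × (21999/447.626) = 0.530.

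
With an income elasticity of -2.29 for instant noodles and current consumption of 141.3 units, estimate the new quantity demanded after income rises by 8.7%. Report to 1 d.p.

113.1

%ΔQ ≈ η × %ΔI = -2.29 × 8.7% = -19.923%.
New Q ≈ 141.3 × (1 − 0.19923) = 113.1.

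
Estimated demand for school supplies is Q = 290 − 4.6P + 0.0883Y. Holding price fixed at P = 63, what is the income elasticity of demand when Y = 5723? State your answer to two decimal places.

At P = 63, Y = 5723: Q = 505.541.
Holding P constant, ∂Q/∂Y = 0.0883.
η_Y = (∂Q/∂Y)·(Y/Q) = 0.0883 × (5723/505.541) = 1.00.

1.00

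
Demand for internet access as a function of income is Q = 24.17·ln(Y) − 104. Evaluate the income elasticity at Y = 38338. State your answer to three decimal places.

0.160

At Y = 38338: Q = 151.095.
dQ/dY = 24.17/Y = 0.000630445 at this income.
η = (dQ/dY)·(Y/Q) = 0.000630445 × (38338/151.095) = 0.160.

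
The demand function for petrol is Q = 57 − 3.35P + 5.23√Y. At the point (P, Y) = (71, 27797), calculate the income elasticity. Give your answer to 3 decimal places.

0.631

At P = 71, Y = 27797: Q = 691.118.
Holding P constant, ∂Q/∂Y = 5.23/(2√Y) = 0.0156846.
η_Y = (∂Q/∂Y)·(Y/Q) = 0.0156846 × (27797/691.118) = 0.631.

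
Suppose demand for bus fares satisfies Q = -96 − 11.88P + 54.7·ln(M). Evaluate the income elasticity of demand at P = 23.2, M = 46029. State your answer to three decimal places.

At P = 23.2, M = 46029: Q = 215.699.
Holding P constant, ∂Q/∂M = 54.7/M = 0.00118838.
η_M = (∂Q/∂M)·(M/Q) = 0.00118838 × (46029/215.699) = 0.254.

0.254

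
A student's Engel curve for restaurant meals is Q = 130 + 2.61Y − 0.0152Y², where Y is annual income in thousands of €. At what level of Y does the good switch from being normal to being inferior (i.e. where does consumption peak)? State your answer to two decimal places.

85.86

dQ/dY = 2.61 − 0.0304Y.
The good is inferior where dQ/dY < 0. Setting dQ/dY = 0 gives Y = 2.61 / 0.0304 = 85.86.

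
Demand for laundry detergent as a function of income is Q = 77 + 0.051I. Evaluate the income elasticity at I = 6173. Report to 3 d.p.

0.803

At I = 6173: Q = 391.823.
dQ/dI = 0.051.
η = (dQ/dI)·(I/Q) = 0.051 × (6173/391.823) = 0.803.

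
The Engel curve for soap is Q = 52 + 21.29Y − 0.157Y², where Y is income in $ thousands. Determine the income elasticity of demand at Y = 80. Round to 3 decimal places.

-0.408

At Y = 80: Q = 750.4000.
dQ/dY = 21.29 − 0.314Y = -3.83000.
η = (dQ/dY)·(Y/Q) = -3.83000 × (80/750.4000) = -0.408.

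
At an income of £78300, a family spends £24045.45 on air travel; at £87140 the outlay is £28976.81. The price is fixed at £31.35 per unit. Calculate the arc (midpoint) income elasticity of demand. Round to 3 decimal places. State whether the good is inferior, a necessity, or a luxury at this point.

With a constant price, Q₁ = 24045.45/31.35 = 767.000 and Q₂ = 28976.81/31.35 = 924.300 (equivalently, work directly with expenditure since P cancels).
Midpoint %ΔQ = (28976.81 − 24045.45)/26511.13 = 0.18601; midpoint %ΔI = (87140 − 78300)/82720 = 0.10687.
η = 0.18601 / 0.10687 = 1.741.
η > 1 ⇒ luxury.

1.741 (luxury)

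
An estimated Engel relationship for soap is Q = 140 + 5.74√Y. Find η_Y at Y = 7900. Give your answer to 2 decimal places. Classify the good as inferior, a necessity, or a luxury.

0.39 (necessity)

At Y = 7900: Q = 650.182.
dQ/dY = 5.74/(2√Y) = 0.03229 at this income.
η = (dQ/dY)·(Y/Q) = 0.03229 × (7900/650.182) = 0.39.
Since 0 < η < 1, the good is a necessity.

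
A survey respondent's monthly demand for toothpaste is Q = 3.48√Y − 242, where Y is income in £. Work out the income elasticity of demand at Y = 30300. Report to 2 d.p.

0.83

At Y = 30300: Q = 363.760.
dQ/dY = 3.48/(2√Y) = 0.00999604 at this income.
η = (dQ/dY)·(Y/Q) = 0.00999604 × (30300/363.760) = 0.83.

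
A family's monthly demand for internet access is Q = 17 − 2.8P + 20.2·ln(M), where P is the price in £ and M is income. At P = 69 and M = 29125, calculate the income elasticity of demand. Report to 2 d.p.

0.64

At P = 69, M = 29125: Q = 31.443.
Holding P constant, ∂Q/∂M = 20.2/M = 0.000693562.
η_M = (∂Q/∂M)·(M/Q) = 0.000693562 × (29125/31.443) = 0.64.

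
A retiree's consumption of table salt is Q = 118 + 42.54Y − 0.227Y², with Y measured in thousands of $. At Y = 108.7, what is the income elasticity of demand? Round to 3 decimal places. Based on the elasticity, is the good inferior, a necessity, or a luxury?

-0.359 (inferior good)

At Y = 108.7: Q = 2059.9364.
dQ/dY = 42.54 − 0.454Y = -6.80980.
η = (dQ/dY)·(Y/Q) = -6.80980 × (108.7/2059.9364) = -0.359.
η < 0 ⇒ inferior good.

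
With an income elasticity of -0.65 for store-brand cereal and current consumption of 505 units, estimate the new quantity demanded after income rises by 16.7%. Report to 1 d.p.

%ΔQ ≈ η × %ΔI = -0.65 × 16.7% = -10.855%.
New Q ≈ 505 × (1 − 0.10855) = 450.2.

450.2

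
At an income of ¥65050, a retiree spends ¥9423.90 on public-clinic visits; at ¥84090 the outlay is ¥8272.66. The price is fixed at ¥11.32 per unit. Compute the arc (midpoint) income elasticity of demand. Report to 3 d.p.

With a constant price, Q₁ = 9423.90/11.32 = 832.500 and Q₂ = 8272.66/11.32 = 730.800 (equivalently, work directly with expenditure since P cancels).
Midpoint %ΔQ = (8272.66 − 9423.90)/8848.28 = -0.13011; midpoint %ΔI = (84090 − 65050)/74570 = 0.25533.
η = -0.13011 / 0.25533 = -0.510.

-0.510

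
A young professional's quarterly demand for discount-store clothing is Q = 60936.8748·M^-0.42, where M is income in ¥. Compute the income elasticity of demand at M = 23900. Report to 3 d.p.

-0.420

For Q = A·M^β the income elasticity is constant and equal to β.
Here β = -0.42, so η = -0.420.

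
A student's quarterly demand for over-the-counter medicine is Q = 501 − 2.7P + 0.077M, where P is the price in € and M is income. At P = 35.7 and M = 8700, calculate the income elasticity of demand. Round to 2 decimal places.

At P = 35.7, M = 8700: Q = 1074.510.
Holding P constant, ∂Q/∂M = 0.077.
η_M = (∂Q/∂M)·(M/Q) = 0.077 × (8700/1074.510) = 0.62.

0.62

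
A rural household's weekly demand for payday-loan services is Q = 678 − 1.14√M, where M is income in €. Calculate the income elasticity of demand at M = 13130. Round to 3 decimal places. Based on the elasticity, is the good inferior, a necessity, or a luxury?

-0.119 (inferior good)

At M = 13130: Q = 547.372.
dQ/dM = -1.14/(2√M) = -0.00497442 at this income.
η = (dQ/dM)·(M/Q) = -0.00497442 × (13130/547.372) = -0.119.
Since η < 0, the good is an inferior good.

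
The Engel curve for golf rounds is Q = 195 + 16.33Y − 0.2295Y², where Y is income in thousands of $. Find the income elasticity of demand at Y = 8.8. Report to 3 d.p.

0.337

At Y = 8.8: Q = 320.9315.
dQ/dY = 16.33 − 0.459Y = 12.29080.
η = (dQ/dY)·(Y/Q) = 12.29080 × (8.8/320.9315) = 0.337.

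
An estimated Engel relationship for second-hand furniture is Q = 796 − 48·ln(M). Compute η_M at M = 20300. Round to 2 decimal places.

At M = 20300: Q = 319.918.
dQ/dM = -48/M = -0.00236453 at this income.
η = (dQ/dM)·(M/Q) = -0.00236453 × (20300/319.918) = -0.15.

-0.15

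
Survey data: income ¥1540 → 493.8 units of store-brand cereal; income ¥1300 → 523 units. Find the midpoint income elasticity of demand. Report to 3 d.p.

-0.340

ΔQ = 523 − 493.8 = 29.2; midpoint Q̄ = (493.8 + 523)/2 = 508.4.
ΔI = 1300 − 1540 = -240; midpoint Ī = (1540 + 1300)/2 = 1420.
η = (ΔQ/Q̄) ÷ (ΔI/Ī) = (29.2/508.4) ÷ (-240/1420) = -0.340.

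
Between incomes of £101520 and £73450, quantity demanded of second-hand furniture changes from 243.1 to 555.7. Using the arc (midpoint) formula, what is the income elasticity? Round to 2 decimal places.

ΔQ = 555.7 − 243.1 = 312.6; midpoint Q̄ = (243.1 + 555.7)/2 = 399.4.
ΔI = 73450 − 101520 = -28070; midpoint Ī = (101520 + 73450)/2 = 87485.
η = (ΔQ/Q̄) ÷ (ΔI/Ī) = (312.6/399.4) ÷ (-28070/87485) = -2.44.

-2.44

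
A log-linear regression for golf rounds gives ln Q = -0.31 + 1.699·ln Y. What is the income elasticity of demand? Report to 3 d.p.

In a log-linear demand, the coefficient on ln Y is the income elasticity.
So η = 1.699.

1.699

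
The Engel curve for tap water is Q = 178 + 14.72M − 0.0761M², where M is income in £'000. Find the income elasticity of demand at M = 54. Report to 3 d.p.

At M = 54: Q = 750.9724.
dQ/dM = 14.72 − 0.1522M = 6.50120.
η = (dQ/dM)·(M/Q) = 6.50120 × (54/750.9724) = 0.467.

0.467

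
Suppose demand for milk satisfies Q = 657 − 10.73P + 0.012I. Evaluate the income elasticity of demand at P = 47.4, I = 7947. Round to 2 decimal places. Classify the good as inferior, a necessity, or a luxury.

0.39 (necessity)

At P = 47.4, I = 7947: Q = 243.762.
Holding P constant, ∂Q/∂I = 0.012.
η_I = (∂Q/∂I)·(I/Q) = 0.012 × (7947/243.762) = 0.39.
Since 0 < η < 1, this is a necessity.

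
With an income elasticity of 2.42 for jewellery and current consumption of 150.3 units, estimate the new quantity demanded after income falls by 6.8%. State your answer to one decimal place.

125.6

%ΔQ ≈ η × %ΔI = 2.42 × (-6.8%) = -16.456%.
New Q ≈ 150.3 × (1 − 0.16456) = 125.6.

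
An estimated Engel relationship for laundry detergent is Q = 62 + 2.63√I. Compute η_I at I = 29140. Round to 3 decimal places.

0.439

At I = 29140: Q = 510.953.
dQ/dI = 2.63/(2√I) = 0.00770337 at this income.
η = (dQ/dI)·(I/Q) = 0.00770337 × (29140/510.953) = 0.439.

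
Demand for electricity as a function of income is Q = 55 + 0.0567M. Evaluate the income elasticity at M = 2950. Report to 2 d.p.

At M = 2950: Q = 222.265.
dQ/dM = 0.0567.
η = (dQ/dM)·(M/Q) = 0.0567 × (2950/222.265) = 0.75.

0.75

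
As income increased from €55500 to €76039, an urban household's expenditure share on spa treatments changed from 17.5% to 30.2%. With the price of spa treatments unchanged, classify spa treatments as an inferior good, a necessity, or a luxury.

The budget share rises as income rises, so η > 1.

luxury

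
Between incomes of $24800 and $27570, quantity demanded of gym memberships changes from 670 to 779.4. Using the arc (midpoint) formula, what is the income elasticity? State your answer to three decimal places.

ΔQ = 779.4 − 670 = 109.4; midpoint Q̄ = (670 + 779.4)/2 = 724.7.
ΔI = 27570 − 24800 = 2770; midpoint Ī = (24800 + 27570)/2 = 26185.
η = (ΔQ/Q̄) ÷ (ΔI/Ī) = (109.4/724.7) ÷ (2770/26185) = 1.427.

1.427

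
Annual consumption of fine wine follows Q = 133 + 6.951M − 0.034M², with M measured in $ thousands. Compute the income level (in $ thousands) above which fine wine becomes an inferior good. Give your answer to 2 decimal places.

dQ/dM = 6.951 − 0.068M.
The good is inferior where dQ/dM < 0. Setting dQ/dM = 0 gives M = 6.951 / 0.068 = 102.22.

102.22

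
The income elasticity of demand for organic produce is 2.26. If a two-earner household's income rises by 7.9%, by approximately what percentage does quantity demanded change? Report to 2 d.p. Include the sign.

%ΔQ ≈ η × %ΔI = 2.26 × 7.9% = 17.85%.

17.85%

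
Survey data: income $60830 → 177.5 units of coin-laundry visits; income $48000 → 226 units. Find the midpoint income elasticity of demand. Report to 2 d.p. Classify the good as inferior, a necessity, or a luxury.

ΔQ = 226 − 177.5 = 48.5; midpoint Q̄ = (177.5 + 226)/2 = 201.75.
ΔI = 48000 − 60830 = -12830; midpoint Ī = (60830 + 48000)/2 = 54415.
η = (ΔQ/Q̄) ÷ (ΔI/Ī) = (48.5/201.75) ÷ (-12830/54415) = -1.02.
η < 0 ⇒ inferior good.

-1.02 (inferior good)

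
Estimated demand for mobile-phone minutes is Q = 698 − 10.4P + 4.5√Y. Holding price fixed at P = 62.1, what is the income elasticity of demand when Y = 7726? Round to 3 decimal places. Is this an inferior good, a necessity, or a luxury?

At P = 62.1, Y = 7726: Q = 447.700.
Holding P constant, ∂Q/∂Y = 4.5/(2√Y) = 0.0255979.
η_Y = (∂Q/∂Y)·(Y/Q) = 0.0255979 × (7726/447.700) = 0.442.
Since 0 < η < 1, this is a necessity.

0.442 (necessity)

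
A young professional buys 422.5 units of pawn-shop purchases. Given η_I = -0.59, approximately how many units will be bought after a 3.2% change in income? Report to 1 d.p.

414.5

%ΔQ ≈ η × %ΔI = -0.59 × 3.2% = -1.888%.
New Q ≈ 422.5 × (1 − 0.01888) = 414.5.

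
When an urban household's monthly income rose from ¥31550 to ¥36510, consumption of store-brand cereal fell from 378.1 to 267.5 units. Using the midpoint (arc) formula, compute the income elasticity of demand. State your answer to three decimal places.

ΔQ = 267.5 − 378.1 = -110.6; midpoint Q̄ = (378.1 + 267.5)/2 = 322.8.
ΔI = 36510 − 31550 = 4960; midpoint Ī = (31550 + 36510)/2 = 34030.
η = (ΔQ/Q̄) ÷ (ΔI/Ī) = (-110.6/322.8) ÷ (4960/34030) = -2.351.

-2.351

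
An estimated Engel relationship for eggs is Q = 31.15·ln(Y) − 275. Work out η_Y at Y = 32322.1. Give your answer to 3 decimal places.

At Y = 32322.1: Q = 48.446.
dQ/dY = 31.15/Y = 0.000963737 at this income.
η = (dQ/dY)·(Y/Q) = 0.000963737 × (32322.1/48.446) = 0.643.

0.643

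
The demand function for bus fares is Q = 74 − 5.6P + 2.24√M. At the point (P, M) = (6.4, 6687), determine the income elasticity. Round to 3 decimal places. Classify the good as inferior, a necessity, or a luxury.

0.414 (necessity)

At P = 6.4, M = 6687: Q = 221.334.
Holding P constant, ∂Q/∂M = 2.24/(2√M) = 0.0136963.
η_M = (∂Q/∂M)·(M/Q) = 0.0136963 × (6687/221.334) = 0.414.
Since 0 < η < 1, this is a necessity.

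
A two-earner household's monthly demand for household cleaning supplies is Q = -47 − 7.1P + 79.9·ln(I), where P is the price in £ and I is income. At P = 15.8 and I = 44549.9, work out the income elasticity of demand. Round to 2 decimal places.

At P = 15.8, I = 44549.9: Q = 696.099.
Holding P constant, ∂Q/∂I = 79.9/I = 0.00179349.
η_I = (∂Q/∂I)·(I/Q) = 0.00179349 × (44549.9/696.099) = 0.11.

0.11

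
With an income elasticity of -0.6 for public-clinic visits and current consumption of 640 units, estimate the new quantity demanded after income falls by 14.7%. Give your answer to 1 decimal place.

%ΔQ ≈ η × %ΔI = -0.6 × (-14.7%) = 8.82%.
New Q ≈ 640 × (1 + 0.0882) = 696.4.

696.4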